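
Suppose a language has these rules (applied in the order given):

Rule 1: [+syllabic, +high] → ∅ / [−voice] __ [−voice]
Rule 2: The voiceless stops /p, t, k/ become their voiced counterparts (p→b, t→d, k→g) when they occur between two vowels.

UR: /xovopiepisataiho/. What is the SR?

xovobiepsadaiho

Rule 1 (high vowel syncope): /i/ is a high vowel flanked by voiceless consonants /p/ and /s/, so it deletes. /xovopiepisataiho/ → xovopiepsataiho.
Rule 2 (intervocalic voicing): /p/ is a voiceless stop between vowels /o/ and /i/, so it voices to [b]. /t/ is a voiceless stop between vowels /a/ and /a/, so it voices to [d]. /xovopiepsataiho/ → xovobiepsadaiho.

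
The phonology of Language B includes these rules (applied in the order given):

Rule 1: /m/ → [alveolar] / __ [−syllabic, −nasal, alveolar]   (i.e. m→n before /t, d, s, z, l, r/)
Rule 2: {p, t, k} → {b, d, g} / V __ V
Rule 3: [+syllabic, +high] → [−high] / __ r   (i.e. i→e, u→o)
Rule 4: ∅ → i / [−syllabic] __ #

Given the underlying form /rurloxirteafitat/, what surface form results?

Rule 1 (nasal place assimilation): no segment meets the environment; /rurloxirteafitat/ is unchanged.
Rule 2 (intervocalic voicing): /t/ is a voiceless stop between vowels /i/ and /a/, so it voices to [d]. /rurloxirteafitat/ → rurloxirteafidat.
Rule 3 (pre-rhotic lowering): /u/ is a high vowel immediately before /r/, so it lowers to [o]. /i/ is a high vowel immediately before /r/, so it lowers to [e]. /rurloxirteafidat/ → rorloxerteafidat.
Rule 4 (final i-epenthesis): the form ends in the consonant /t/, so [i] is inserted word-finally. /rorloxerteafidat/ → rorloxerteafidati.

rorloxerteafidati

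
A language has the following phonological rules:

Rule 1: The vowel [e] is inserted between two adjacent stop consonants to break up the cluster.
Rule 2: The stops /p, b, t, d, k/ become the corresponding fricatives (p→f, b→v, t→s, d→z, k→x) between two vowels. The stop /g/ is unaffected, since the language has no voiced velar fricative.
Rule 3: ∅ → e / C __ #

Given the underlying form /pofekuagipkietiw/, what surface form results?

pofexuagifexiesiwe

Rule 1 (stop-cluster e-epenthesis): /p/ and /k/ form a stop–stop cluster, so [e] is inserted between them. /pofekuagipkietiw/ → pofekuagipekietiw.
Rule 2 (intervocalic spirantization): /k/ is a stop between vowels /e/ and /u/, so it spirantizes to the fricative [x]. /p/ is a stop between vowels /i/ and /e/, so it spirantizes to the fricative [f]. /k/ is a stop between vowels /e/ and /i/, so it spirantizes to the fricative [x]. /t/ is a stop between vowels /e/ and /i/, so it spirantizes to the fricative [s]. /pofekuagipekietiw/ → pofexuagifexiesiw.
Rule 3 (final e-epenthesis): the form ends in the consonant /w/, so [e] is inserted word-finally. /pofexuagifexiesiw/ → pofexuagifexiesiwe.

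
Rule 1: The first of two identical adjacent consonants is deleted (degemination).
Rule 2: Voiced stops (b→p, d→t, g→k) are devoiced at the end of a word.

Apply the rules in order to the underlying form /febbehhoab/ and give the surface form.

febehoap

Rule 1 (degemination): /bb/ is a geminate; the first /b/ deletes. /hh/ is a geminate; the first /h/ deletes. /febbehhoab/ → febehoab.
Rule 2 (final devoicing): /b/ is a voiced stop in word-final position, so it devoices to [p]. /febehoab/ → febehoap.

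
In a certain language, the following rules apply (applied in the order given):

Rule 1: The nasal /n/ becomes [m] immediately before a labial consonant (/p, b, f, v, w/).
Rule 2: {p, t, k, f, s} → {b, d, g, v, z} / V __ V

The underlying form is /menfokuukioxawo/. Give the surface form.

Rule 1 (nasal place assimilation): /n/ precedes the labial consonant /f/, so it assimilates in place to [m]. /menfokuukioxawo/ → memfokuukioxawo.
Rule 2 (intervocalic voicing): /k/ is a voiceless obstruent between vowels /o/ and /u/, so it voices to [g]. /k/ is a voiceless obstruent between vowels /u/ and /i/, so it voices to [g]. /memfokuukioxawo/ → memfoguugioxawo.

memfoguugioxawo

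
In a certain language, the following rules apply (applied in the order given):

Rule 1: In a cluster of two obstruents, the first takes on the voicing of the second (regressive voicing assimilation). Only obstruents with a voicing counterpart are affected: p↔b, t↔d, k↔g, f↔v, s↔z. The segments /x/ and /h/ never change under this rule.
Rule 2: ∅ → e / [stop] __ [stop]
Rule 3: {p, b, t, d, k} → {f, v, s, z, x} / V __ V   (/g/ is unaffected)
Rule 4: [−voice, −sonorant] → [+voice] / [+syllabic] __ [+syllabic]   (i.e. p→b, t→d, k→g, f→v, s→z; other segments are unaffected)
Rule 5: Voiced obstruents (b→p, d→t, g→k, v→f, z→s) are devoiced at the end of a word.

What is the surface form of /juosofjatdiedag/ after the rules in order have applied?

Rule 1 (regressive voicing assimilation): /t/ precedes the voiced obstruent /d/, so it voices to [d] by assimilation. /juosofjatdiedag/ → juosofjaddiedag.
Rule 2 (stop-cluster e-epenthesis): /d/ and /d/ form a stop–stop cluster, so [e] is inserted between them. /juosofjaddiedag/ → juosofjadediedag.
Rule 3 (intervocalic spirantization): /d/ is a stop between vowels /a/ and /e/, so it spirantizes to the fricative [z]. /d/ is a stop between vowels /e/ and /i/, so it spirantizes to the fricative [z]. /d/ is a stop between vowels /e/ and /a/, so it spirantizes to the fricative [z]. /juosofjadediedag/ → juosofjazeziezag.
Rule 4 (intervocalic voicing): /s/ is a voiceless obstruent between vowels /o/ and /o/, so it voices to [z]. /juosofjazeziezag/ → juozofjazeziezag.
Rule 5 (final devoicing): /g/ is a voiced obstruent in word-final position, so it devoices to [k]. /juozofjazeziezag/ → juozofjazeziezak.

juozofjazeziezak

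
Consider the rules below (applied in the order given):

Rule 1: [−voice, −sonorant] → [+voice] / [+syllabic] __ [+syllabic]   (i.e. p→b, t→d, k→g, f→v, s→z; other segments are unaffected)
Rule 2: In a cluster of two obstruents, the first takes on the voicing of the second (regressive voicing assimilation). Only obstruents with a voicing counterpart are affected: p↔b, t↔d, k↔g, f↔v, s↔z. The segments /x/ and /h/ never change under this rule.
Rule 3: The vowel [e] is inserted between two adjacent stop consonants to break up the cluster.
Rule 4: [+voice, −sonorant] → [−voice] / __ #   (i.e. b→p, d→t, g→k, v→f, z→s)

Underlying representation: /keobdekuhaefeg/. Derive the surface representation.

keobedeguhaevek

Rule 1 (intervocalic voicing): /k/ is a voiceless obstruent between vowels /e/ and /u/, so it voices to [g]. /f/ is a voiceless obstruent between vowels /e/ and /e/, so it voices to [v]. /keobdekuhaefeg/ → keobdeguhaeveg.
Rule 2 (regressive voicing assimilation): no segment meets the environment; /keobdeguhaeveg/ is unchanged.
Rule 3 (stop-cluster e-epenthesis): /b/ and /d/ form a stop–stop cluster, so [e] is inserted between them. /keobdeguhaeveg/ → keobedeguhaeveg.
Rule 4 (final devoicing): /g/ is a voiced obstruent in word-final position, so it devoices to [k]. /keobedeguhaeveg/ → keobedeguhaevek.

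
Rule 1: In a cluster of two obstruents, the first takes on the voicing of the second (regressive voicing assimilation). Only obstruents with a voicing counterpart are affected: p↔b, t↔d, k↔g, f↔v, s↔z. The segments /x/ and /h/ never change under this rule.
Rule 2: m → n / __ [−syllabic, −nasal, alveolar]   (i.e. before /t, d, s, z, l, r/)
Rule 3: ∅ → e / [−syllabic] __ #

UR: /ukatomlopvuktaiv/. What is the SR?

ukatonlobvuktaive

Rule 1 (regressive voicing assimilation): /p/ precedes the voiced obstruent /v/, so it voices to [b] by assimilation. /ukatomlopvuktaiv/ → ukatomlobvuktaiv.
Rule 2 (nasal place assimilation): /m/ precedes the alveolar consonant /l/, so it assimilates in place to [n]. /ukatomlobvuktaiv/ → ukatonlobvuktaiv.
Rule 3 (final e-epenthesis): the form ends in the consonant /v/, so [e] is inserted word-finally. /ukatonlobvuktaiv/ → ukatonlobvuktaive.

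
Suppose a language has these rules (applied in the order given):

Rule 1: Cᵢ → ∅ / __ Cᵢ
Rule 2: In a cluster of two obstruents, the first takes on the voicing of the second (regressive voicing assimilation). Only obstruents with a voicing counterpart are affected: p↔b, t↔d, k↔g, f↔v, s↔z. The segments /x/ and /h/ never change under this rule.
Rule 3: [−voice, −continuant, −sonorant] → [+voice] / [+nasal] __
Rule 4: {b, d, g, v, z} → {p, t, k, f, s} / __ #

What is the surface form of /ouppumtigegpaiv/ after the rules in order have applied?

Rule 1 (degemination): /pp/ is a geminate; the first /p/ deletes. /ouppumtigegpaiv/ → oupumtigegpaiv.
Rule 2 (regressive voicing assimilation): /g/ precedes the voiceless obstruent /p/, so it devoices to [k] by assimilation. /oupumtigegpaiv/ → oupumtigekpaiv.
Rule 3 (post-nasal voicing): /t/ is a voiceless stop immediately after the nasal /m/, so it voices to [d]. /oupumtigekpaiv/ → oupumdigekpaiv.
Rule 4 (final devoicing): /v/ is a voiced obstruent in word-final position, so it devoices to [f]. /oupumdigekpaiv/ → oupumdigekpaif.

oupumdigekpaif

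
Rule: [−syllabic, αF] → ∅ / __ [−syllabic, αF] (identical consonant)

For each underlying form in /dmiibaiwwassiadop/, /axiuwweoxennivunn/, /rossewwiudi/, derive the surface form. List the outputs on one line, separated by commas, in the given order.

/dmiibaiwwassiadop/: /ww/ is a geminate; the first /w/ deletes. /ss/ is a geminate; the first /s/ deletes. → [dmiibaiwasiadop].
/axiuwweoxennivunn/: /ww/ is a geminate; the first /w/ deletes. /nn/ is a geminate; the first /n/ deletes. /nn/ is a geminate; the first /n/ deletes. → [axiuweoxenivun].
/rossewwiudi/: /ss/ is a geminate; the first /s/ deletes. /ww/ is a geminate; the first /w/ deletes. → [rosewiudi].

dmiibaiwasiadop, axiuweoxenivun, rosewiudi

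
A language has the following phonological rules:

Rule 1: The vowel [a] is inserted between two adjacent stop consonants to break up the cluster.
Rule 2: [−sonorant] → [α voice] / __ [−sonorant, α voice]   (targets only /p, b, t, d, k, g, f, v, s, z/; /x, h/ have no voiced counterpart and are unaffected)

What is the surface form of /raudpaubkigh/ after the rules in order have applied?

raudapaubakikh

Rule 1 (stop-cluster a-epenthesis): /d/ and /p/ form a stop–stop cluster, so [a] is inserted between them. /b/ and /k/ form a stop–stop cluster, so [a] is inserted between them. /raudpaubkigh/ → raudapaubakigh.
Rule 2 (regressive voicing assimilation): /g/ precedes the voiceless obstruent /h/, so it devoices to [k] by assimilation. /raudapaubakigh/ → raudapaubakikh.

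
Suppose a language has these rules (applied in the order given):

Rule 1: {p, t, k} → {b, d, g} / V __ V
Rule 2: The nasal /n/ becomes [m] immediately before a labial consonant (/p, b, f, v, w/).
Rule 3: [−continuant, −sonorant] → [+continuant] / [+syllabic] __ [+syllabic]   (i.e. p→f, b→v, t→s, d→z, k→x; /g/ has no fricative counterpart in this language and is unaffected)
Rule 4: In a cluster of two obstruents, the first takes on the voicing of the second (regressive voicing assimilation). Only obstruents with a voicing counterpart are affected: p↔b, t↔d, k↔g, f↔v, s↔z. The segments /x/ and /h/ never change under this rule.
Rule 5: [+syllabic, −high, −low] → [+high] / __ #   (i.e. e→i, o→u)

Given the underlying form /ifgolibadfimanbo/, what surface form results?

Rule 1 (intervocalic voicing): no segment meets the environment; /ifgolibadfimanbo/ is unchanged.
Rule 2 (nasal place assimilation): /n/ precedes the labial consonant /b/, so it assimilates in place to [m]. /ifgolibadfimanbo/ → ifgolibadfimambo.
Rule 3 (intervocalic spirantization): /b/ is a stop between vowels /i/ and /a/, so it spirantizes to the fricative [v]. /ifgolibadfimambo/ → ifgolivadfimambo.
Rule 4 (regressive voicing assimilation): /f/ precedes the voiced obstruent /g/, so it voices to [v] by assimilation. /d/ precedes the voiceless obstruent /f/, so it devoices to [t] by assimilation. /ifgolivadfimambo/ → ivgolivatfimambo.
Rule 5 (final vowel raising): /o/ is a mid vowel in word-final position, so it raises to [u]. /ivgolivatfimambo/ → ivgolivatfimambu.

ivgolivatfimambu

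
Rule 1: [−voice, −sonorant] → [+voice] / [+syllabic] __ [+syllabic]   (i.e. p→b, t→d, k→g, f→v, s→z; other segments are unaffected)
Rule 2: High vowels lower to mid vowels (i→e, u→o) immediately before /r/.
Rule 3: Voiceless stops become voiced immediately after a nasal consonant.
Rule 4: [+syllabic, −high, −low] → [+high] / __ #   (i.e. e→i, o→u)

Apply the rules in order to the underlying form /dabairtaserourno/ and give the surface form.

Rule 1 (intervocalic voicing): /s/ is a voiceless obstruent between vowels /a/ and /e/, so it voices to [z]. /dabairtaserourno/ → dabairtazerourno.
Rule 2 (pre-rhotic lowering): /i/ is a high vowel immediately before /r/, so it lowers to [e]. /u/ is a high vowel immediately before /r/, so it lowers to [o]. /dabairtazerourno/ → dabaertazeroorno.
Rule 3 (post-nasal voicing): no segment meets the environment; /dabaertazeroorno/ is unchanged.
Rule 4 (final vowel raising): /o/ is a mid vowel in word-final position, so it raises to [u]. /dabaertazeroorno/ → dabaertazeroornu.

dabaertazeroornu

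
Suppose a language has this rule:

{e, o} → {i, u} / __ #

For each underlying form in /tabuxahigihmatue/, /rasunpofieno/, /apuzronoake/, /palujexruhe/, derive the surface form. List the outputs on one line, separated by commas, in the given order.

/tabuxahigihmatue/: /e/ is a mid vowel in word-final position, so it raises to [i]. → [tabuxahigihmatui].
/rasunpofieno/: /o/ is a mid vowel in word-final position, so it raises to [u]. → [rasunpofienu].
/apuzronoake/: /e/ is a mid vowel in word-final position, so it raises to [i]. → [apuzronoaki].
/palujexruhe/: /e/ is a mid vowel in word-final position, so it raises to [i]. → [palujexruhi].

tabuxahigihmatui, rasunpofienu, apuzronoaki, palujexruhi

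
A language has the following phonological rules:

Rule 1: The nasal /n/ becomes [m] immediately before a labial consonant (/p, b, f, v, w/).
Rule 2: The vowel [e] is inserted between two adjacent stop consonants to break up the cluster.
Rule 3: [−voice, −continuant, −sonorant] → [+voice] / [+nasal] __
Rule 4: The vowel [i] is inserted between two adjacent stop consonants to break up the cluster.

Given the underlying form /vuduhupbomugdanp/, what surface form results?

vuduhupebomugedamb

Rule 1 (nasal place assimilation): /n/ precedes the labial consonant /p/, so it assimilates in place to [m]. /vuduhupbomugdanp/ → vuduhupbomugdamp.
Rule 2 (stop-cluster e-epenthesis): /p/ and /b/ form a stop–stop cluster, so [e] is inserted between them. /g/ and /d/ form a stop–stop cluster, so [e] is inserted between them. /vuduhupbomugdamp/ → vuduhupebomugedamp.
Rule 3 (post-nasal voicing): /p/ is a voiceless stop immediately after the nasal /m/, so it voices to [b]. /vuduhupebomugedamp/ → vuduhupebomugedamb.
Rule 4 (stop-cluster i-epenthesis): no segment meets the environment; /vuduhupebomugedamb/ is unchanged.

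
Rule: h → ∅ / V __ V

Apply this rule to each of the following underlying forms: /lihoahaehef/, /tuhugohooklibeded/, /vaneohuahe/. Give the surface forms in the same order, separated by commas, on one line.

lioaaeef, tuugoooklibeded, vaneouae

/lihoahaehef/: /h/ occurs between vowels /i/ and /o/, so it deletes. /h/ occurs between vowels /a/ and /a/, so it deletes. /h/ occurs between vowels /e/ and /e/, so it deletes. → [lioaaeef].
/tuhugohooklibeded/: /h/ occurs between vowels /u/ and /u/, so it deletes. /h/ occurs between vowels /o/ and /o/, so it deletes. → [tuugoooklibeded].
/vaneohuahe/: /h/ occurs between vowels /o/ and /u/, so it deletes. /h/ occurs between vowels /a/ and /e/, so it deletes. → [vaneouae].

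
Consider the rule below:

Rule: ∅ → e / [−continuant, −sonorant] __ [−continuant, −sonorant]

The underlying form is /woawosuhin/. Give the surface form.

woawosuhin

No segment of /woawosuhin/ meets the structural description of the rule, so the form surfaces unchanged.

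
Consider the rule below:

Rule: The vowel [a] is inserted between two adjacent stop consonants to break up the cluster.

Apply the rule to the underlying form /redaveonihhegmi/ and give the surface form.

No segment of /redaveonihhegmi/ meets the structural description of the rule, so the form surfaces unchanged.

redaveonihhegmi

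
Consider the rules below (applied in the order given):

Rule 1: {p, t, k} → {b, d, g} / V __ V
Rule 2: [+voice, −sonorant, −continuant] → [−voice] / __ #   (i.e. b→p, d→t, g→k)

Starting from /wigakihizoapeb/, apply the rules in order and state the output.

Rule 1 (intervocalic voicing): /k/ is a voiceless stop between vowels /a/ and /i/, so it voices to [g]. /p/ is a voiceless stop between vowels /a/ and /e/, so it voices to [b]. /wigakihizoapeb/ → wigagihizoabeb.
Rule 2 (final devoicing): /b/ is a voiced stop in word-final position, so it devoices to [p]. /wigagihizoabeb/ → wigagihizoabep.

wigagihizoabep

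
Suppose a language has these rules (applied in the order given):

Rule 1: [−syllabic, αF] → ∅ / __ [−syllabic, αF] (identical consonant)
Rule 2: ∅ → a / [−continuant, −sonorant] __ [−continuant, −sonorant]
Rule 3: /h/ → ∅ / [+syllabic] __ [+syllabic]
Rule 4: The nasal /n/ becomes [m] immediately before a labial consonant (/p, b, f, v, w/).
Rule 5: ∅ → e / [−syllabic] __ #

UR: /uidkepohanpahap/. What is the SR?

uidakepoampaape

Rule 1 (degemination): no segment meets the environment; /uidkepohanpahap/ is unchanged.
Rule 2 (stop-cluster a-epenthesis): /d/ and /k/ form a stop–stop cluster, so [a] is inserted between them. /uidkepohanpahap/ → uidakepohanpahap.
Rule 3 (intervocalic h-deletion): /h/ occurs between vowels /o/ and /a/, so it deletes. /h/ occurs between vowels /a/ and /a/, so it deletes. /uidakepohanpahap/ → uidakepoanpaap.
Rule 4 (nasal place assimilation): /n/ precedes the labial consonant /p/, so it assimilates in place to [m]. /uidakepoanpaap/ → uidakepoampaap.
Rule 5 (final e-epenthesis): the form ends in the consonant /p/, so [e] is inserted word-finally. /uidakepoampaap/ → uidakepoampaape.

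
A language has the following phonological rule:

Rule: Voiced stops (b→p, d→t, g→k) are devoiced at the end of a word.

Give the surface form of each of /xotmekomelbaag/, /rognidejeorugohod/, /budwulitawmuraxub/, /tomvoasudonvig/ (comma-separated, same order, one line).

/xotmekomelbaag/: /g/ is a voiced stop in word-final position, so it devoices to [k]. → [xotmekomelbaak].
/rognidejeorugohod/: /d/ is a voiced stop in word-final position, so it devoices to [t]. → [rognidejeorugohot].
/budwulitawmuraxub/: /b/ is a voiced stop in word-final position, so it devoices to [p]. → [budwulitawmuraxup].
/tomvoasudonvig/: /g/ is a voiced stop in word-final position, so it devoices to [k]. → [tomvoasudonvik].

xotmekomelbaak, rognidejeorugohot, budwulitawmuraxup, tomvoasudonvik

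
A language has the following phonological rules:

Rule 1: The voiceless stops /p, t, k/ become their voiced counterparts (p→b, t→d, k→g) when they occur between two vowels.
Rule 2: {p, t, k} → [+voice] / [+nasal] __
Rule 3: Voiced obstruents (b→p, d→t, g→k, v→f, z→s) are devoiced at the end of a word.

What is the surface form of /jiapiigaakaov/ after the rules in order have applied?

Rule 1 (intervocalic voicing): /p/ is a voiceless stop between vowels /a/ and /i/, so it voices to [b]. /k/ is a voiceless stop between vowels /a/ and /a/, so it voices to [g]. /jiapiigaakaov/ → jiabiigaagaov.
Rule 2 (post-nasal voicing): no segment meets the environment; /jiabiigaagaov/ is unchanged.
Rule 3 (final devoicing): /v/ is a voiced obstruent in word-final position, so it devoices to [f]. /jiabiigaagaov/ → jiabiigaagaof.

jiabiigaagaof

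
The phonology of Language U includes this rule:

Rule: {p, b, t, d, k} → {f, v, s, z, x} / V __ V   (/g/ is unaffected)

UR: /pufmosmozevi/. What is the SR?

pufmosmozevi

No segment of /pufmosmozevi/ meets the structural description of the rule, so the form surfaces unchanged.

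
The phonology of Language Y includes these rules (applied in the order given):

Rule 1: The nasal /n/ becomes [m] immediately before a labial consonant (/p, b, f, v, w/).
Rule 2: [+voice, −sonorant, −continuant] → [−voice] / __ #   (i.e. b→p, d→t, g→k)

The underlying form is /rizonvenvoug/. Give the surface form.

rizomvemvouk

Rule 1 (nasal place assimilation): /n/ precedes the labial consonant /v/, so it assimilates in place to [m]. /n/ precedes the labial consonant /v/, so it assimilates in place to [m]. /rizonvenvoug/ → rizomvemvoug.
Rule 2 (final devoicing): /g/ is a voiced stop in word-final position, so it devoices to [k]. /rizomvemvoug/ → rizomvemvouk.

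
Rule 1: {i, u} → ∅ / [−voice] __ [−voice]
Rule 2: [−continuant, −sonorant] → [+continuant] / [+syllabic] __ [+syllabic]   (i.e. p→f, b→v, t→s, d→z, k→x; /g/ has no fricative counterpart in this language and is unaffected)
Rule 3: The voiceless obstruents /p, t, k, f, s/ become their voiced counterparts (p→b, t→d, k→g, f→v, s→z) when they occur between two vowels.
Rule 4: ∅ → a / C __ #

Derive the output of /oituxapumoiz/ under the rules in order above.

Rule 1 (high vowel syncope): /u/ is a high vowel flanked by voiceless consonants /t/ and /x/, so it deletes. /oituxapumoiz/ → oitxapumoiz.
Rule 2 (intervocalic spirantization): /p/ is a stop between vowels /a/ and /u/, so it spirantizes to the fricative [f]. /oitxapumoiz/ → oitxafumoiz.
Rule 3 (intervocalic voicing): /f/ is a voiceless obstruent between vowels /a/ and /u/, so it voices to [v]. /oitxafumoiz/ → oitxavumoiz.
Rule 4 (final a-epenthesis): the form ends in the consonant /z/, so [a] is inserted word-finally. /oitxavumoiz/ → oitxavumoiza.

oitxavumoiza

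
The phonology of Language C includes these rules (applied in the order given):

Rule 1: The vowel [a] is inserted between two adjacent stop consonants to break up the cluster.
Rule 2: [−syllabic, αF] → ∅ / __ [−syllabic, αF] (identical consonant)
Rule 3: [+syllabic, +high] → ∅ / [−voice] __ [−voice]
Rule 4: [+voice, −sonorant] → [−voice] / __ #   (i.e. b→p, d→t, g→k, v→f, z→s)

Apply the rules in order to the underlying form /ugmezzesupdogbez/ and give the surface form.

ugmezespadogabes

Rule 1 (stop-cluster a-epenthesis): /p/ and /d/ form a stop–stop cluster, so [a] is inserted between them. /g/ and /b/ form a stop–stop cluster, so [a] is inserted between them. /ugmezzesupdogbez/ → ugmezzesupadogabez.
Rule 2 (degemination): /zz/ is a geminate; the first /z/ deletes. /ugmezzesupadogabez/ → ugmezesupadogabez.
Rule 3 (high vowel syncope): /u/ is a high vowel flanked by voiceless consonants /s/ and /p/, so it deletes. /ugmezesupadogabez/ → ugmezespadogabez.
Rule 4 (final devoicing): /z/ is a voiced obstruent in word-final position, so it devoices to [s]. /ugmezespadogabez/ → ugmezespadogabes.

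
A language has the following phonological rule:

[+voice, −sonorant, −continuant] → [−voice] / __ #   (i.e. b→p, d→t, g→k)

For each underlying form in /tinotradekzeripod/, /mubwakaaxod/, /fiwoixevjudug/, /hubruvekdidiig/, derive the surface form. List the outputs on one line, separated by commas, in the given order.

/tinotradekzeripod/: /d/ is a voiced stop in word-final position, so it devoices to [t]. → [tinotradekzeripot].
/mubwakaaxod/: /d/ is a voiced stop in word-final position, so it devoices to [t]. → [mubwakaaxot].
/fiwoixevjudug/: /g/ is a voiced stop in word-final position, so it devoices to [k]. → [fiwoixevjuduk].
/hubruvekdidiig/: /g/ is a voiced stop in word-final position, so it devoices to [k]. → [hubruvekdidiik].

tinotradekzeripot, mubwakaaxot, fiwoixevjuduk, hubruvekdidiik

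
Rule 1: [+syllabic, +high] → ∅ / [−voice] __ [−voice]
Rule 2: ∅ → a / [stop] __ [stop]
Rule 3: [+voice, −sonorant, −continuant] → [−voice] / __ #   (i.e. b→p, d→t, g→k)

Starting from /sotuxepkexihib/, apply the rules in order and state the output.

Rule 1 (high vowel syncope): /u/ is a high vowel flanked by voiceless consonants /t/ and /x/, so it deletes. /i/ is a high vowel flanked by voiceless consonants /x/ and /h/, so it deletes. /sotuxepkexihib/ → sotxepkexhib.
Rule 2 (stop-cluster a-epenthesis): /p/ and /k/ form a stop–stop cluster, so [a] is inserted between them. /sotxepkexhib/ → sotxepakexhib.
Rule 3 (final devoicing): /b/ is a voiced stop in word-final position, so it devoices to [p]. /sotxepakexhib/ → sotxepakexhip.

sotxepakexhip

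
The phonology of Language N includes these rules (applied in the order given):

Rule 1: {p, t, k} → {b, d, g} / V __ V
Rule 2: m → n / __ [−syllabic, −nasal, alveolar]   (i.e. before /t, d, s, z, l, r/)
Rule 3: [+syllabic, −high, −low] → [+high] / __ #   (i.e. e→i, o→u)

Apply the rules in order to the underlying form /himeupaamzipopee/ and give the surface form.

Rule 1 (intervocalic voicing): /p/ is a voiceless stop between vowels /u/ and /a/, so it voices to [b]. /p/ is a voiceless stop between vowels /i/ and /o/, so it voices to [b]. /p/ is a voiceless stop between vowels /o/ and /e/, so it voices to [b]. /himeupaamzipopee/ → himeubaamzibobee.
Rule 2 (nasal place assimilation): /m/ precedes the alveolar consonant /z/, so it assimilates in place to [n]. /himeubaamzibobee/ → himeubaanzibobee.
Rule 3 (final vowel raising): /e/ is a mid vowel in word-final position, so it raises to [i]. /himeubaanzibobee/ → himeubaanzibobei.

himeubaanzibobei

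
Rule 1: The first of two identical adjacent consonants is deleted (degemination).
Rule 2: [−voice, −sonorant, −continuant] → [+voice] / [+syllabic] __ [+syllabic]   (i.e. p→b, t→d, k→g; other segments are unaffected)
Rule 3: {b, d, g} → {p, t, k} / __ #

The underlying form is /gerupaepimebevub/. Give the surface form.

gerubaebimebevup

Rule 1 (degemination): no segment meets the environment; /gerupaepimebevub/ is unchanged.
Rule 2 (intervocalic voicing): /p/ is a voiceless stop between vowels /u/ and /a/, so it voices to [b]. /p/ is a voiceless stop between vowels /e/ and /i/, so it voices to [b]. /gerupaepimebevub/ → gerubaebimebevub.
Rule 3 (final devoicing): /b/ is a voiced stop in word-final position, so it devoices to [p]. /gerubaebimebevub/ → gerubaebimebevup.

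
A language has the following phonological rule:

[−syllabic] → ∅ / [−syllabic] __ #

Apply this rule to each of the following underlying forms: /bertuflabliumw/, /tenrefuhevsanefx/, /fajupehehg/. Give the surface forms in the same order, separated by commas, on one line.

bertuflablium, tenrefuhevsanef, fajupeheh

/bertuflabliumw/: /w/ is the second consonant of a word-final cluster /mw/, so it deletes. → [bertuflablium].
/tenrefuhevsanefx/: /x/ is the second consonant of a word-final cluster /fx/, so it deletes. → [tenrefuhevsanef].
/fajupehehg/: /g/ is the second consonant of a word-final cluster /hg/, so it deletes. → [fajupeheh].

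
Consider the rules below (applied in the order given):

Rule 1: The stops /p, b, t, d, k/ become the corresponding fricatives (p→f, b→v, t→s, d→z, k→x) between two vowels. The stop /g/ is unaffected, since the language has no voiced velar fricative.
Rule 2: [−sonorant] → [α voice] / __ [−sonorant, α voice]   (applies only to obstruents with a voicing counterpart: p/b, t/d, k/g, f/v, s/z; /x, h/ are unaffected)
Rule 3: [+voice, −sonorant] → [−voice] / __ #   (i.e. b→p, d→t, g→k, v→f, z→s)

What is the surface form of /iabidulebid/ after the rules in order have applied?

iavizulevit

Rule 1 (intervocalic spirantization): /b/ is a stop between vowels /a/ and /i/, so it spirantizes to the fricative [v]. /d/ is a stop between vowels /i/ and /u/, so it spirantizes to the fricative [z]. /b/ is a stop between vowels /e/ and /i/, so it spirantizes to the fricative [v]. /iabidulebid/ → iavizulevid.
Rule 2 (regressive voicing assimilation): no segment meets the environment; /iavizulevid/ is unchanged.
Rule 3 (final devoicing): /d/ is a voiced obstruent in word-final position, so it devoices to [t]. /iavizulevid/ → iavizulevit.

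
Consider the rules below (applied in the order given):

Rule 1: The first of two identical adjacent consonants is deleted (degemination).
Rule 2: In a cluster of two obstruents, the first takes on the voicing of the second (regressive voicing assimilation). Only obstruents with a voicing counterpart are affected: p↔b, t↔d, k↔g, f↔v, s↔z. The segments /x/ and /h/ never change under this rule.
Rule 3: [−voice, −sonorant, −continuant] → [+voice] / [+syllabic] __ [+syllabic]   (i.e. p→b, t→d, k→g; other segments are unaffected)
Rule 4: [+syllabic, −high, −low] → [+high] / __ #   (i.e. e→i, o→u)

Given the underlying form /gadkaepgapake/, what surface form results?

Rule 1 (degemination): no segment meets the environment; /gadkaepgapake/ is unchanged.
Rule 2 (regressive voicing assimilation): /d/ precedes the voiceless obstruent /k/, so it devoices to [t] by assimilation. /p/ precedes the voiced obstruent /g/, so it voices to [b] by assimilation. /gadkaepgapake/ → gatkaebgapake.
Rule 3 (intervocalic voicing): /p/ is a voiceless stop between vowels /a/ and /a/, so it voices to [b]. /k/ is a voiceless stop between vowels /a/ and /e/, so it voices to [g]. /gatkaebgapake/ → gatkaebgabage.
Rule 4 (final vowel raising): /e/ is a mid vowel in word-final position, so it raises to [i]. /gatkaebgabage/ → gatkaebgabagi.

gatkaebgabagi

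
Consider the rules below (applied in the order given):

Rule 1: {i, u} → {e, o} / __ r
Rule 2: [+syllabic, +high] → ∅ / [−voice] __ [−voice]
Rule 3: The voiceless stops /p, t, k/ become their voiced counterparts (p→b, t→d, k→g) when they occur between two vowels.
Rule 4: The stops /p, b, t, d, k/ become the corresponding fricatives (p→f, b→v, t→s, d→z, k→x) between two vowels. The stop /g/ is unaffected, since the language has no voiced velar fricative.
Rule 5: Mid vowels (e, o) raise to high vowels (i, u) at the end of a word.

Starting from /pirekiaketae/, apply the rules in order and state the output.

Rule 1 (pre-rhotic lowering): /i/ is a high vowel immediately before /r/, so it lowers to [e]. /pirekiaketae/ → perekiaketae.
Rule 2 (high vowel syncope): no segment meets the environment; /perekiaketae/ is unchanged.
Rule 3 (intervocalic voicing): /k/ is a voiceless stop between vowels /e/ and /i/, so it voices to [g]. /k/ is a voiceless stop between vowels /a/ and /e/, so it voices to [g]. /t/ is a voiceless stop between vowels /e/ and /a/, so it voices to [d]. /perekiaketae/ → peregiagedae.
Rule 4 (intervocalic spirantization): /d/ is a stop between vowels /e/ and /a/, so it spirantizes to the fricative [z]. /peregiagedae/ → peregiagezae.
Rule 5 (final vowel raising): /e/ is a mid vowel in word-final position, so it raises to [i]. /peregiagezae/ → peregiagezai.

peregiagezai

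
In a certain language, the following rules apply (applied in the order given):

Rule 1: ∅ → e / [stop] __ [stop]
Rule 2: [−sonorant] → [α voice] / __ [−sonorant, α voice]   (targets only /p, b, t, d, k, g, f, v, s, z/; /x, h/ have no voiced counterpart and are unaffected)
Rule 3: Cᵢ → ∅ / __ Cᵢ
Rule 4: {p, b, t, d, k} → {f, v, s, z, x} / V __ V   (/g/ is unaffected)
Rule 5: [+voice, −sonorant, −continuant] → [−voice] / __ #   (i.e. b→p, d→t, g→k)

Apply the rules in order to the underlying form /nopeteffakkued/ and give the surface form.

Rule 1 (stop-cluster e-epenthesis): /k/ and /k/ form a stop–stop cluster, so [e] is inserted between them. /nopeteffakkued/ → nopeteffakekued.
Rule 2 (regressive voicing assimilation): no segment meets the environment; /nopeteffakekued/ is unchanged.
Rule 3 (degemination): /ff/ is a geminate; the first /f/ deletes. /nopeteffakekued/ → nopetefakekued.
Rule 4 (intervocalic spirantization): /p/ is a stop between vowels /o/ and /e/, so it spirantizes to the fricative [f]. /t/ is a stop between vowels /e/ and /e/, so it spirantizes to the fricative [s]. /k/ is a stop between vowels /a/ and /e/, so it spirantizes to the fricative [x]. /k/ is a stop between vowels /e/ and /u/, so it spirantizes to the fricative [x]. /nopetefakekued/ → nofesefaxexued.
Rule 5 (final devoicing): /d/ is a voiced stop in word-final position, so it devoices to [t]. /nofesefaxexued/ → nofesefaxexuet.

nofesefaxexuet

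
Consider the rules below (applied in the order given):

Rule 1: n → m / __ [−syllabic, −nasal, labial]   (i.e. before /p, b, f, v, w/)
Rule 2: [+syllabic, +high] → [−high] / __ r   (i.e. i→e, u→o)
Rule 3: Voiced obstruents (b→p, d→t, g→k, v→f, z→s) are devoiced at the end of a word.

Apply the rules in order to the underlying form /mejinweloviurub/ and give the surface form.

Rule 1 (nasal place assimilation): /n/ precedes the labial consonant /w/, so it assimilates in place to [m]. /mejinweloviurub/ → mejimweloviurub.
Rule 2 (pre-rhotic lowering): /u/ is a high vowel immediately before /r/, so it lowers to [o]. /mejimweloviurub/ → mejimweloviorub.
Rule 3 (final devoicing): /b/ is a voiced obstruent in word-final position, so it devoices to [p]. /mejimweloviorub/ → mejimweloviorup.

mejimweloviorup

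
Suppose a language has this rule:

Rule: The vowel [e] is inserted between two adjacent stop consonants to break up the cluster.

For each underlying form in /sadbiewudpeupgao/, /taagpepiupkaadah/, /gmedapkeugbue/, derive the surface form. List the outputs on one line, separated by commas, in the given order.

sadebiewudepeupegao, taagepepiupekaadah, gmedapekeugebue

/sadbiewudpeupgao/: /d/ and /b/ form a stop–stop cluster, so [e] is inserted between them. /d/ and /p/ form a stop–stop cluster, so [e] is inserted between them. /p/ and /g/ form a stop–stop cluster, so [e] is inserted between them. → [sadebiewudepeupegao].
/taagpepiupkaadah/: /g/ and /p/ form a stop–stop cluster, so [e] is inserted between them. /p/ and /k/ form a stop–stop cluster, so [e] is inserted between them. → [taagepepiupekaadah].
/gmedapkeugbue/: /p/ and /k/ form a stop–stop cluster, so [e] is inserted between them. /g/ and /b/ form a stop–stop cluster, so [e] is inserted between them. → [gmedapekeugebue].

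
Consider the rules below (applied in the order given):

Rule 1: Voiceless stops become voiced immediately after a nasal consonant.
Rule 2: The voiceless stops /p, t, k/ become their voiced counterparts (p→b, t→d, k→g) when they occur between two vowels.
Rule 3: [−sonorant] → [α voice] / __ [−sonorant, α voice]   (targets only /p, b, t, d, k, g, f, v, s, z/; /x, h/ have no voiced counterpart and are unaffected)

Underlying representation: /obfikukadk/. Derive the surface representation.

Rule 1 (post-nasal voicing): no segment meets the environment; /obfikukadk/ is unchanged.
Rule 2 (intervocalic voicing): /k/ is a voiceless stop between vowels /i/ and /u/, so it voices to [g]. /k/ is a voiceless stop between vowels /u/ and /a/, so it voices to [g]. /obfikukadk/ → obfigugadk.
Rule 3 (regressive voicing assimilation): /b/ precedes the voiceless obstruent /f/, so it devoices to [p] by assimilation. /d/ precedes the voiceless obstruent /k/, so it devoices to [t] by assimilation. /obfigugadk/ → opfigugatk.

opfigugatk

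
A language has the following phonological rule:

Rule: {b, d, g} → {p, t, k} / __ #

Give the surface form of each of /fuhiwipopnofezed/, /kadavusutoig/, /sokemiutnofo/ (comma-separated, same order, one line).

fuhiwipopnofezet, kadavusutoik, sokemiutnofo

/fuhiwipopnofezed/: /d/ is a voiced stop in word-final position, so it devoices to [t]. → [fuhiwipopnofezet].
/kadavusutoig/: /g/ is a voiced stop in word-final position, so it devoices to [k]. → [kadavusutoik].
/sokemiutnofo/: the rule's environment is not met; surfaces unchanged as [sokemiutnofo].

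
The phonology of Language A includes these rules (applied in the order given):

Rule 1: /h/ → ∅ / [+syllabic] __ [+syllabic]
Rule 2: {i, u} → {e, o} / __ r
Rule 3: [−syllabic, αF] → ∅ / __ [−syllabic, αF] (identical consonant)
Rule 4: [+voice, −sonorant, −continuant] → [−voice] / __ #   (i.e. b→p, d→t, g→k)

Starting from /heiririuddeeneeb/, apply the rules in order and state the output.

Rule 1 (intervocalic h-deletion): no segment meets the environment; /heiririuddeeneeb/ is unchanged.
Rule 2 (pre-rhotic lowering): /i/ is a high vowel immediately before /r/, so it lowers to [e]. /i/ is a high vowel immediately before /r/, so it lowers to [e]. /heiririuddeeneeb/ → heereriuddeeneeb.
Rule 3 (degemination): /dd/ is a geminate; the first /d/ deletes. /heereriuddeeneeb/ → heereriudeeneeb.
Rule 4 (final devoicing): /b/ is a voiced stop in word-final position, so it devoices to [p]. /heereriudeeneeb/ → heereriudeeneep.

heereriudeeneep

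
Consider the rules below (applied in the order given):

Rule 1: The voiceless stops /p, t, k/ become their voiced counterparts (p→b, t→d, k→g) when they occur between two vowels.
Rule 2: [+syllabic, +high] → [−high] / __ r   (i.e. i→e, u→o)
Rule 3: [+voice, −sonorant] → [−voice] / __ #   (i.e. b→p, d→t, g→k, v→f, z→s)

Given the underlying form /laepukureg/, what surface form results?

Rule 1 (intervocalic voicing): /p/ is a voiceless stop between vowels /e/ and /u/, so it voices to [b]. /k/ is a voiceless stop between vowels /u/ and /u/, so it voices to [g]. /laepukureg/ → laebugureg.
Rule 2 (pre-rhotic lowering): /u/ is a high vowel immediately before /r/, so it lowers to [o]. /laebugureg/ → laebugoreg.
Rule 3 (final devoicing): /g/ is a voiced obstruent in word-final position, so it devoices to [k]. /laebugoreg/ → laebugorek.

laebugorek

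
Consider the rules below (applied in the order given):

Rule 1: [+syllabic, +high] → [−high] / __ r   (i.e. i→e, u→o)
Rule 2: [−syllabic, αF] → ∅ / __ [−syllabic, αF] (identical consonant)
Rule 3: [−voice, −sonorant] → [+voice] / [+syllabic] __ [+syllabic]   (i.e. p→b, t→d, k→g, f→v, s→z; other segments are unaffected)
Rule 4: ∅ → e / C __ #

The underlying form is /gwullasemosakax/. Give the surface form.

gwulazemozagaxe

Rule 1 (pre-rhotic lowering): no segment meets the environment; /gwullasemosakax/ is unchanged.
Rule 2 (degemination): /ll/ is a geminate; the first /l/ deletes. /gwullasemosakax/ → gwulasemosakax.
Rule 3 (intervocalic voicing): /s/ is a voiceless obstruent between vowels /a/ and /e/, so it voices to [z]. /s/ is a voiceless obstruent between vowels /o/ and /a/, so it voices to [z]. /k/ is a voiceless obstruent between vowels /a/ and /a/, so it voices to [g]. /gwulasemosakax/ → gwulazemozagax.
Rule 4 (final e-epenthesis): the form ends in the consonant /x/, so [e] is inserted word-finally. /gwulazemozagax/ → gwulazemozagaxe.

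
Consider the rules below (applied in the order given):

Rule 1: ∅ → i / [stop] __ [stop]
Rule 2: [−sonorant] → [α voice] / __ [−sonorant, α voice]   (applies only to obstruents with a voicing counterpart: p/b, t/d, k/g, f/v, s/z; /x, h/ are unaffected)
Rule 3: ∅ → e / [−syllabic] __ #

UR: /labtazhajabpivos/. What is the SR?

Rule 1 (stop-cluster i-epenthesis): /b/ and /t/ form a stop–stop cluster, so [i] is inserted between them. /b/ and /p/ form a stop–stop cluster, so [i] is inserted between them. /labtazhajabpivos/ → labitazhajabipivos.
Rule 2 (regressive voicing assimilation): /z/ precedes the voiceless obstruent /h/, so it devoices to [s] by assimilation. /labitazhajabipivos/ → labitashajabipivos.
Rule 3 (final e-epenthesis): the form ends in the consonant /s/, so [e] is inserted word-finally. /labitashajabipivos/ → labitashajabipivose.

labitashajabipivose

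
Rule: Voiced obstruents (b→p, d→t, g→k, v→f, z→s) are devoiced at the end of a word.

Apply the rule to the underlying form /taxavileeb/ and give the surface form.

taxavileep

Scanning /taxavileeb/: /v/ at position 5 is not in the conditioning environment; /b/ is a voiced obstruent in word-final position, so it devoices to [p].
Result: [taxavileep].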